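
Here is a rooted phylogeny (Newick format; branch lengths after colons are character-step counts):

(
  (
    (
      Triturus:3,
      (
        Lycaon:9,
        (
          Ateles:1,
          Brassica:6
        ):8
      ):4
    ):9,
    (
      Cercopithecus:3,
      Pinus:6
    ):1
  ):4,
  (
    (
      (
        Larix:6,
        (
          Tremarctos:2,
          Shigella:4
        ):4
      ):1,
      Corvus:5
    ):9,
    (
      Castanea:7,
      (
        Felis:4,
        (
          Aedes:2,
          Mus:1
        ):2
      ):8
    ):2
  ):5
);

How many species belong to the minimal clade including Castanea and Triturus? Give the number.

14

The MRCA of Castanea and Triturus is the root, so the clade is the entire tree.
That clade contains 14 terminal taxa: Aedes, Ateles, Brassica, Castanea, Cercopithecus, Corvus, Felis, Larix, Lycaon, Mus, Pinus, Shigella, Tremarctos, Triturus.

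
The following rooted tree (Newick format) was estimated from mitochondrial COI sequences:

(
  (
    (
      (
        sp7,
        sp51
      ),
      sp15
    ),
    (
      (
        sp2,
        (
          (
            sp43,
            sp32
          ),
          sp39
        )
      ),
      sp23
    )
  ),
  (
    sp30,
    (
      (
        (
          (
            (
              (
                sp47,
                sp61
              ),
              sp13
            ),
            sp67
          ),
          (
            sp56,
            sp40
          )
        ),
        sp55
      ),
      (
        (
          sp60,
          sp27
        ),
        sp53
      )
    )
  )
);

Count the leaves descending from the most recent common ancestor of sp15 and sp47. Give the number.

The MRCA of sp15 and sp47 is the root, so the clade is the entire tree.
That clade contains 19 terminal taxa: sp13, sp15, sp2, sp23, sp27, sp30, sp32, sp39, sp40, sp43, sp47, sp51, sp53, sp55, sp56, sp60, sp61, sp67, sp7.

19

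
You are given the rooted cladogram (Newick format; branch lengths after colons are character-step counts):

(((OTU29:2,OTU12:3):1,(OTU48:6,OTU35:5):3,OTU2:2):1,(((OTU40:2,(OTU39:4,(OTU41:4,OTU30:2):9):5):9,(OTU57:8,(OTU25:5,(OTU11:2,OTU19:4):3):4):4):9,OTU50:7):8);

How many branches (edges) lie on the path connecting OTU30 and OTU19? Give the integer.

8

The MRCA of OTU30 and OTU19 is the node subtending ((OTU40,(OTU39,(OTU41,OTU30))),(OTU57,(OTU25,(OTU11,OTU19)))).
From OTU30 up to that node: 4 branches. From OTU19 up to the same node: 4 branches. Total: 4 + 4 = 8.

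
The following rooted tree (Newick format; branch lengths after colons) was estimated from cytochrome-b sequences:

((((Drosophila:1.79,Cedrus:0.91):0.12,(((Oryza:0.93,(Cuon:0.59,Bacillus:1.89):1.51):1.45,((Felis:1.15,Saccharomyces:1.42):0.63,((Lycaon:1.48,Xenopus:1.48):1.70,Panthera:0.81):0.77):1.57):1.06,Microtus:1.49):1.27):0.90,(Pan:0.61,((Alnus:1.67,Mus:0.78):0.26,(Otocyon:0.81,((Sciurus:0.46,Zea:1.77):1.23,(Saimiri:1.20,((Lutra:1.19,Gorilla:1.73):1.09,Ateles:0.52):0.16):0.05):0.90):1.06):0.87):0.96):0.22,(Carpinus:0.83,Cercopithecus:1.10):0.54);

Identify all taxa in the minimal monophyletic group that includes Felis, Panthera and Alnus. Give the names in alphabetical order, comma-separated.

Alnus, Ateles, Bacillus, Cedrus, Cuon, Drosophila, Felis, Gorilla, Lutra, Lycaon, Microtus, Mus, Oryza, Otocyon, Pan, Panthera, Saccharomyces, Saimiri, Sciurus, Xenopus, Zea

Tracing Felis: it sits inside (Felis,Saccharomyces).
Tracing Panthera: it sits inside ((Lycaon,Xenopus),Panthera).
Tracing Alnus: it sits inside (Alnus,Mus).
The smallest clade enclosing all 3 is (((Drosophila,Cedrus),(((Oryza,(Cuon,Bacillus)),((Felis,Saccharomyces),((Lycaon,Xenopus),Panthera))),Microtus)),(Pan,((Alnus,Mus),(Otocyon,((Sciurus,Zea),(Saimiri,((Lutra,Gorilla),Ateles))))))); the answer is its 21 terminal taxa in alphabetical order.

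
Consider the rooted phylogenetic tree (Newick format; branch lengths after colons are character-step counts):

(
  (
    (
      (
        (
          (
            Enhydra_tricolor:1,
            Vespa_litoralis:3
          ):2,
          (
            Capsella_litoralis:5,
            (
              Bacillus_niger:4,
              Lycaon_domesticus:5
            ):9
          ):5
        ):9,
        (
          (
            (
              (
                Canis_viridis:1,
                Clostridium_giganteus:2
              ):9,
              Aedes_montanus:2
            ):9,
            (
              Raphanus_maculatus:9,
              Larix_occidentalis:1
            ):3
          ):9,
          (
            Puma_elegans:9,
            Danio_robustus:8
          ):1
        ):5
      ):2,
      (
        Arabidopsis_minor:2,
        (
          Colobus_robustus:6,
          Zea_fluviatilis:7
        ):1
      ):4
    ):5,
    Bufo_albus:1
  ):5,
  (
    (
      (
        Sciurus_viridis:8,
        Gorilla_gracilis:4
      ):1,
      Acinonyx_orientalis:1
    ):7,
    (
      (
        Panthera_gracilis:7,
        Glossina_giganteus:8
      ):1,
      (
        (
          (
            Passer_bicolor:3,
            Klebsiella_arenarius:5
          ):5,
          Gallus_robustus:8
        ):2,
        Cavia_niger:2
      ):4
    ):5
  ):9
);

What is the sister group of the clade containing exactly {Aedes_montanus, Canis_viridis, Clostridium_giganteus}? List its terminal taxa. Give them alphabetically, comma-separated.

Larix_occidentalis, Raphanus_maculatus

The clade containing exactly {Aedes_montanus, Canis_viridis, Clostridium_giganteus} attaches to the tree at the node subtending (((Canis_viridis,Clostridium_giganteus),Aedes_montanus),(Raphanus_maculatus,Larix_occidentalis)).
The other lineage descending from that same node — the sister group — is (Raphanus_maculatus,Larix_occidentalis); its 2 tips in alphabetical order are the answer.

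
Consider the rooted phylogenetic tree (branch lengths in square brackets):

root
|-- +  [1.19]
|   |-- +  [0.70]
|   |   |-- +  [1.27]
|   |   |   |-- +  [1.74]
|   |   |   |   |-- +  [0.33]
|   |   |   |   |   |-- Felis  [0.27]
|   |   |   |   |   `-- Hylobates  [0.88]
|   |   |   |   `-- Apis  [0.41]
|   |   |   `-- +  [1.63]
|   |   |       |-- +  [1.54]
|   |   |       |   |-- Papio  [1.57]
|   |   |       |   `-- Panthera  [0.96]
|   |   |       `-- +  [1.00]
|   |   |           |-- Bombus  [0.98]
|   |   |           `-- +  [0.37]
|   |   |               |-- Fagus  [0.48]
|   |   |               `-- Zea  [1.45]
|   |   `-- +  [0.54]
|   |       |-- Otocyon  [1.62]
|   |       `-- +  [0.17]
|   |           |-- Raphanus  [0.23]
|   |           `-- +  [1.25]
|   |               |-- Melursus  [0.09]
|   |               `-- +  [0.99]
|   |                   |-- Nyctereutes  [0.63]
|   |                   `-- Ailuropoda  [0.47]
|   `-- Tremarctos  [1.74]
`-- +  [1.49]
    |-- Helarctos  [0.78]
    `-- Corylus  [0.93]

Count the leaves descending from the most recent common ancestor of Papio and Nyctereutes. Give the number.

13

The MRCA of Papio and Nyctereutes is the node subtending ((((Felis,Hylobates),Apis),((Papio,Panthera),(Bombus,(Fagus,Zea)))),(Otocyon,(Raphanus,(Melursus,(Nyctereutes,Ailuropoda))))).
That clade contains 13 terminal taxa: Ailuropoda, Apis, Bombus, Fagus, Felis, Hylobates, Melursus, Nyctereutes, Otocyon, Panthera, Papio, Raphanus, Zea.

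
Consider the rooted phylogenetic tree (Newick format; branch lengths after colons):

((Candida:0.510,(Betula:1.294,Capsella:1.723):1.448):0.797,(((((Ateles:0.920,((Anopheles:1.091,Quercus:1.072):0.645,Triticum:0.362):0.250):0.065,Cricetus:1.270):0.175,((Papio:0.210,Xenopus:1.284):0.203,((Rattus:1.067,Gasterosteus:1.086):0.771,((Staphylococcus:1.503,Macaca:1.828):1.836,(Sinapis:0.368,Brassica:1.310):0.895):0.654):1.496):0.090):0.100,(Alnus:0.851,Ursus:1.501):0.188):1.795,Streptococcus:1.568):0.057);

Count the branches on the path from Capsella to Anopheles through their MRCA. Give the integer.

The MRCA of Capsella and Anopheles is the root of the tree.
From Capsella up to that node: 3 branches. From Anopheles up to the same node: 8 branches. Total: 3 + 8 = 11.

11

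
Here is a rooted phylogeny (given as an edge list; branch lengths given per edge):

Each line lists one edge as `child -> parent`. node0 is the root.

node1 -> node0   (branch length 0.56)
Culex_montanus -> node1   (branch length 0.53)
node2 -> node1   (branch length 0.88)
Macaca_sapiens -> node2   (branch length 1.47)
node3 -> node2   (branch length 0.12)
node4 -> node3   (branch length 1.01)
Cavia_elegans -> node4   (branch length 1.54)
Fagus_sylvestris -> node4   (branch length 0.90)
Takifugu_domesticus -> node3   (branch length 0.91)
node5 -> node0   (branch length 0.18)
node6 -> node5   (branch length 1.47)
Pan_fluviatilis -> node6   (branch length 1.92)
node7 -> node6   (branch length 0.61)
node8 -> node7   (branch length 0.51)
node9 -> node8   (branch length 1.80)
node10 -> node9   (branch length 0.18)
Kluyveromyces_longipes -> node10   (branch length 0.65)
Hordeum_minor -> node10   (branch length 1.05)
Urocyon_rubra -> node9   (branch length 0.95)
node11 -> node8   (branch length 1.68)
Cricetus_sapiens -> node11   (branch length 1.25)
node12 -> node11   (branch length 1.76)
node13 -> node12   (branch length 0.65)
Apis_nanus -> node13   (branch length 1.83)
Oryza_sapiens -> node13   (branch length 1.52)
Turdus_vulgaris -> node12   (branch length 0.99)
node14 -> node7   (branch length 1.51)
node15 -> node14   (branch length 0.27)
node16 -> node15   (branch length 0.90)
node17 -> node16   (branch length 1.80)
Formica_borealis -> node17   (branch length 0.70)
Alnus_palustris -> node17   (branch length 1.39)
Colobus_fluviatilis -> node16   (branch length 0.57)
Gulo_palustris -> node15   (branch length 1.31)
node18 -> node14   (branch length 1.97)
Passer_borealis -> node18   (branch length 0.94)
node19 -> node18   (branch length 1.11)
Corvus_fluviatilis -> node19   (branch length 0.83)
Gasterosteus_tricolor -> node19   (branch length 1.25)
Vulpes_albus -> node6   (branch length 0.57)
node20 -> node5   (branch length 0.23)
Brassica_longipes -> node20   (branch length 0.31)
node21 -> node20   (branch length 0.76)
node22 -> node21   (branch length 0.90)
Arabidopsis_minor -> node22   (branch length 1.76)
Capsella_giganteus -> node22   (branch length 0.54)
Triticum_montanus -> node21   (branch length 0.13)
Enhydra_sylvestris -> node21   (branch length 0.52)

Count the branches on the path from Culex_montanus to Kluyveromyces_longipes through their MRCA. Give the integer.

9

The MRCA of Culex_montanus and Kluyveromyces_longipes is the root of the tree.
From Culex_montanus up to that node: 2 branches. From Kluyveromyces_longipes up to the same node: 7 branches. Total: 2 + 7 = 9.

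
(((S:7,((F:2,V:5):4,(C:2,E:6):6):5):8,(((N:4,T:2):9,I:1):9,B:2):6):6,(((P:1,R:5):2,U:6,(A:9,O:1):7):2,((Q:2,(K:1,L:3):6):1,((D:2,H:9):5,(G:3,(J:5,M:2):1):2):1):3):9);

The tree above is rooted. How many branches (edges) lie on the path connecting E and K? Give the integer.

10

The MRCA of E and K is the root of the tree.
From E up to that node: 5 branches. From K up to the same node: 5 branches. Total: 5 + 5 = 10.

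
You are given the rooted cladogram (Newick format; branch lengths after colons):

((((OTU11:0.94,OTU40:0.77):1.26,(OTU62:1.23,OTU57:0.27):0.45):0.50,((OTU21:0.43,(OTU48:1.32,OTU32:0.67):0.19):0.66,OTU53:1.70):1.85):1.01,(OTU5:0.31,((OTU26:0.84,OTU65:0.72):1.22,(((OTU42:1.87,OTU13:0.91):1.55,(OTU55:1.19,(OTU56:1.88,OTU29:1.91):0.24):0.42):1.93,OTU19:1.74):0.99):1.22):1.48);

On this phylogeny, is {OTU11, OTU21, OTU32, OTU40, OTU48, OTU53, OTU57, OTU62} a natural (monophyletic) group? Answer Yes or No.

Yes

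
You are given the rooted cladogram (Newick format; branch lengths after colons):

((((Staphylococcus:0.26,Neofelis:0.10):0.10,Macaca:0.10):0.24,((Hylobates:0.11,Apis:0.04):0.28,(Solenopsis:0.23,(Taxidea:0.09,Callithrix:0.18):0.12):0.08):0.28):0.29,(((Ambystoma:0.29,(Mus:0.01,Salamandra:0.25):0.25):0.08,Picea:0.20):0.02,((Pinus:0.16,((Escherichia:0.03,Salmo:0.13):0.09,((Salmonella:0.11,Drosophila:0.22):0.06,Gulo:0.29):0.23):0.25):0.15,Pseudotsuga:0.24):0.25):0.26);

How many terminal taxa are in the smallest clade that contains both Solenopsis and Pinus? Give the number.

The MRCA of Solenopsis and Pinus is the root, so the clade is the entire tree.
That clade contains 19 terminal taxa: Ambystoma, Apis, Callithrix, Drosophila, Escherichia, Gulo, Hylobates, Macaca, Mus, Neofelis, Picea, Pinus, Pseudotsuga, Salamandra, Salmo, Salmonella, Solenopsis, Staphylococcus, Taxidea.

19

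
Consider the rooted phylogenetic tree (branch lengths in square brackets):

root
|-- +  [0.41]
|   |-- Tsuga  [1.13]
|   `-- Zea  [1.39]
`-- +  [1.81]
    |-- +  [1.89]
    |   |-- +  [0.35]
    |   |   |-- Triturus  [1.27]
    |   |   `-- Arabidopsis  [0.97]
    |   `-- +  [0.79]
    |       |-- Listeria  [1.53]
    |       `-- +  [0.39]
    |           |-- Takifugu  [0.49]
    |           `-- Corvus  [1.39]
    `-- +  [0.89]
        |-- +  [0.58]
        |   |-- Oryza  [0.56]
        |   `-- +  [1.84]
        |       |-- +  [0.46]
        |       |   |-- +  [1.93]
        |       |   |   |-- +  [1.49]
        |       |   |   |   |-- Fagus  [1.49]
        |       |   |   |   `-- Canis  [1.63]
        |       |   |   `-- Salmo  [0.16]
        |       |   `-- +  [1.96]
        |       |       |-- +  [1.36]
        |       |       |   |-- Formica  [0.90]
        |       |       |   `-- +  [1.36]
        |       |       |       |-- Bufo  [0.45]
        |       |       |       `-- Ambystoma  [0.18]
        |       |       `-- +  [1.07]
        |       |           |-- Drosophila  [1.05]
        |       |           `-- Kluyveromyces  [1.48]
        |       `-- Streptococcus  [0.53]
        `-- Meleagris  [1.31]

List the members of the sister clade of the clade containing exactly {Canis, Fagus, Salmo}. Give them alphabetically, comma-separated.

Ambystoma, Bufo, Drosophila, Formica, Kluyveromyces

The clade containing exactly {Canis, Fagus, Salmo} attaches to the tree at the node subtending (((Fagus,Canis),Salmo),((Formica,(Bufo,Ambystoma)),(Drosophila,Kluyveromyces))).
The other lineage descending from that same node — the sister group — is ((Formica,(Bufo,Ambystoma)),(Drosophila,Kluyveromyces)); its 5 tips in alphabetical order are the answer.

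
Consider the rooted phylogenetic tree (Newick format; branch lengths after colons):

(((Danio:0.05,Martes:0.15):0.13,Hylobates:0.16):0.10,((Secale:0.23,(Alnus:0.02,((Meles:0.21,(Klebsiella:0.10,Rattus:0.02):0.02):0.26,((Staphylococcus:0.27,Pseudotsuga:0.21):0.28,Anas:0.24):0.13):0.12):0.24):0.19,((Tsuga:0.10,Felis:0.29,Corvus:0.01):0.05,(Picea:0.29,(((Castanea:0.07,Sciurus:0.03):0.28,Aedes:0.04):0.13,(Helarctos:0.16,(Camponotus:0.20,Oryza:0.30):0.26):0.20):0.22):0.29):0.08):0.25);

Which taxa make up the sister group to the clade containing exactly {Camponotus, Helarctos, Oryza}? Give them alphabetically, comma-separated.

Aedes, Castanea, Sciurus

The clade containing exactly {Camponotus, Helarctos, Oryza} attaches to the tree at the node subtending (((Castanea,Sciurus),Aedes),(Helarctos,(Camponotus,Oryza))).
The other lineage descending from that same node — the sister group — is ((Castanea,Sciurus),Aedes); its 3 tips in alphabetical order are the answer.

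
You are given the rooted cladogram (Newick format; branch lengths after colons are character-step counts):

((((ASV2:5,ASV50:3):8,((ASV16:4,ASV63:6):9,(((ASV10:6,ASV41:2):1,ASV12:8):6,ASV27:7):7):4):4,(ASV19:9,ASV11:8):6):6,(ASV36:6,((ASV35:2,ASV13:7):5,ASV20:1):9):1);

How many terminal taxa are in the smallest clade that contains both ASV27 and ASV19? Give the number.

The MRCA of ASV27 and ASV19 is the node subtending (((ASV2,ASV50),((ASV16,ASV63),(((ASV10,ASV41),ASV12),ASV27))),(ASV19,ASV11)).
That clade contains 10 terminal taxa: ASV10, ASV11, ASV12, ASV16, ASV19, ASV2, ASV27, ASV41, ASV50, ASV63.

10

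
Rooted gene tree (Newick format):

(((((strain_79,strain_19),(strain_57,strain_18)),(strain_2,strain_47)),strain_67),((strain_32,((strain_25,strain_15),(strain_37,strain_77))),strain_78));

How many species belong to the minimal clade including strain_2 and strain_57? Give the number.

6

The MRCA of strain_2 and strain_57 is the node subtending (((strain_79,strain_19),(strain_57,strain_18)),(strain_2,strain_47)).
That clade contains 6 terminal taxa: strain_18, strain_19, strain_2, strain_47, strain_57, strain_79.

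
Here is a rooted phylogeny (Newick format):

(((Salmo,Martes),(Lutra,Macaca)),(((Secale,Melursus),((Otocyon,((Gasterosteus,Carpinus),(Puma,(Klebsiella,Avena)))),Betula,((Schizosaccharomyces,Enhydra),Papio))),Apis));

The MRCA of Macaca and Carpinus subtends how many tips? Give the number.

The MRCA of Macaca and Carpinus is the root, so the clade is the entire tree.
That clade contains 17 terminal taxa: Apis, Avena, Betula, Carpinus, Enhydra, Gasterosteus, Klebsiella, Lutra, Macaca, Martes, Melursus, Otocyon, Papio, Puma, Salmo, Schizosaccharomyces, Secale.

17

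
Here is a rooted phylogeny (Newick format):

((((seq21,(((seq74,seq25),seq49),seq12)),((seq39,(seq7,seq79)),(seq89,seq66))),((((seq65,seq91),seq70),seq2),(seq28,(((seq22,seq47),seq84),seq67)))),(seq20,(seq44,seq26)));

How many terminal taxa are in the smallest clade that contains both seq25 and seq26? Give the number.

22

The MRCA of seq25 and seq26 is the root, so the clade is the entire tree.
That clade contains 22 terminal taxa: seq12, seq2, seq20, seq21, seq22, seq25, seq26, seq28, seq39, seq44, seq47, seq49, seq65, seq66, seq67, seq7, seq70, seq74, seq79, seq84, seq89, seq91.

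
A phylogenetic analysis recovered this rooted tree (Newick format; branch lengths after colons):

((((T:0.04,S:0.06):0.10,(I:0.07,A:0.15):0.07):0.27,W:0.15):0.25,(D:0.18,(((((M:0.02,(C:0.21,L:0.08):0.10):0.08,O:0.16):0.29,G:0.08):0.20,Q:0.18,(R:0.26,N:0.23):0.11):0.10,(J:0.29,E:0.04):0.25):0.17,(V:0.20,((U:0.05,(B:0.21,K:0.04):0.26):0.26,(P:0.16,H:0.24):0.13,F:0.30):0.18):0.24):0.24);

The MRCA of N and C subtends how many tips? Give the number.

The MRCA of N and C is the node subtending ((((M,(C,L)),O),G),Q,(R,N)).
That clade contains 8 terminal taxa: C, G, L, M, N, O, Q, R.

8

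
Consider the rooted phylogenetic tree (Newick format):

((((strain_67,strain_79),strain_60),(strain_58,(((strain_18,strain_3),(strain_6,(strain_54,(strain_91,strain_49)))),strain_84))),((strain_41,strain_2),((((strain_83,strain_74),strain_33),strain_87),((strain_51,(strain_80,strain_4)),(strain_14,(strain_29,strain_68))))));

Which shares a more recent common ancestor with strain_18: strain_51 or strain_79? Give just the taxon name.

strain_79

The MRCA of strain_18 and strain_79 subtends (((strain_67,strain_79),strain_60),(strain_58,(((strain_18,strain_3),(strain_6,(strain_54,(strain_91,strain_49)))),strain_84))) (11 taxa).
The MRCA of strain_18 and strain_51 is the root, subtending the entire tree (23 taxa).
The first is nested inside the second, so strain_18 shares a more recent common ancestor with strain_79.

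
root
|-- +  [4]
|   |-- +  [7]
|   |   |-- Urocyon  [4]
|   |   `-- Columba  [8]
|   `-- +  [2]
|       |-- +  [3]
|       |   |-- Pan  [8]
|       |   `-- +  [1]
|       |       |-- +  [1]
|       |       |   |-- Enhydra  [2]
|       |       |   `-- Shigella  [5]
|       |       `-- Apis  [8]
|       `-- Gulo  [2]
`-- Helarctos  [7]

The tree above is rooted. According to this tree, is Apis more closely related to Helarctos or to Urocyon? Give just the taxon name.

Urocyon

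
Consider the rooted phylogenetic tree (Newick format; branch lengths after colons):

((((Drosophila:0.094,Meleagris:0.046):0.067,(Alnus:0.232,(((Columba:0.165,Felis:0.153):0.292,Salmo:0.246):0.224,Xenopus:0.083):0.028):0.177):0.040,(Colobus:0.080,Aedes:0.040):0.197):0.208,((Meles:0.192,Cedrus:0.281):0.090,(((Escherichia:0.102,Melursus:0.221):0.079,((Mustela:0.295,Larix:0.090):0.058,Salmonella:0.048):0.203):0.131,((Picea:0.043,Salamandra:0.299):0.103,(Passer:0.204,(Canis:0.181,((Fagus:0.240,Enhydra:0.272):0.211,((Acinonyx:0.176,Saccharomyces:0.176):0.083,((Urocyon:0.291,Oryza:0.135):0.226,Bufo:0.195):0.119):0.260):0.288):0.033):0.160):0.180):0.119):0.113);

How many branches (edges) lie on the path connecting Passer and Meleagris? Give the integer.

9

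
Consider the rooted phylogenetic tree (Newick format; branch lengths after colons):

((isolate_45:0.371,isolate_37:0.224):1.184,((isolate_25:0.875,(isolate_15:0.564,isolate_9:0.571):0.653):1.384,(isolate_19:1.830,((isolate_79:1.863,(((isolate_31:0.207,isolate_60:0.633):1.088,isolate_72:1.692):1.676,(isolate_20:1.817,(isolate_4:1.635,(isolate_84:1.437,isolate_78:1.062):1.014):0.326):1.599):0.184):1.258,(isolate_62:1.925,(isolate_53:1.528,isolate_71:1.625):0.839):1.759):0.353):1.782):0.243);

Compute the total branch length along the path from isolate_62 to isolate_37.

The path runs isolate_62 → … → MRCA → … → isolate_37; the MRCA is the root of the tree.
Branch lengths along that path: 1.925 + 1.759 + 0.353 + 1.782 + 0.243 + 1.184 + 0.224 = 7.470.

7.470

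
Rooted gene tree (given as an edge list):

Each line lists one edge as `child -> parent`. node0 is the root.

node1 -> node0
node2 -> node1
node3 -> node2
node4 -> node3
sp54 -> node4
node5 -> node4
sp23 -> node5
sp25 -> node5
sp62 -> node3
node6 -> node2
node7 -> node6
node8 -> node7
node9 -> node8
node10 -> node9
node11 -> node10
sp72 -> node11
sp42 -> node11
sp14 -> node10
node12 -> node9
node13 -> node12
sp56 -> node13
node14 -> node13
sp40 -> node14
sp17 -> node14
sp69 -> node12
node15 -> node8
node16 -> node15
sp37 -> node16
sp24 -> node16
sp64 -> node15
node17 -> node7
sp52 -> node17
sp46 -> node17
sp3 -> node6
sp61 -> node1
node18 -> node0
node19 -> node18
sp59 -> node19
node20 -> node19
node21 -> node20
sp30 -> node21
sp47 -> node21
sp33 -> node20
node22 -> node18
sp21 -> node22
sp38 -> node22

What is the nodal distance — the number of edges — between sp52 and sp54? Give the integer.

7

The MRCA of sp52 and sp54 is the node subtending (((sp54,(sp23,sp25)),sp62),((((((sp72,sp42),sp14),((sp56,(sp40,sp17)),sp69)),((sp37,sp24),sp64)),(sp52,sp46)),sp3)).
From sp52 up to that node: 4 branches. From sp54 up to the same node: 3 branches. Total: 4 + 3 = 7.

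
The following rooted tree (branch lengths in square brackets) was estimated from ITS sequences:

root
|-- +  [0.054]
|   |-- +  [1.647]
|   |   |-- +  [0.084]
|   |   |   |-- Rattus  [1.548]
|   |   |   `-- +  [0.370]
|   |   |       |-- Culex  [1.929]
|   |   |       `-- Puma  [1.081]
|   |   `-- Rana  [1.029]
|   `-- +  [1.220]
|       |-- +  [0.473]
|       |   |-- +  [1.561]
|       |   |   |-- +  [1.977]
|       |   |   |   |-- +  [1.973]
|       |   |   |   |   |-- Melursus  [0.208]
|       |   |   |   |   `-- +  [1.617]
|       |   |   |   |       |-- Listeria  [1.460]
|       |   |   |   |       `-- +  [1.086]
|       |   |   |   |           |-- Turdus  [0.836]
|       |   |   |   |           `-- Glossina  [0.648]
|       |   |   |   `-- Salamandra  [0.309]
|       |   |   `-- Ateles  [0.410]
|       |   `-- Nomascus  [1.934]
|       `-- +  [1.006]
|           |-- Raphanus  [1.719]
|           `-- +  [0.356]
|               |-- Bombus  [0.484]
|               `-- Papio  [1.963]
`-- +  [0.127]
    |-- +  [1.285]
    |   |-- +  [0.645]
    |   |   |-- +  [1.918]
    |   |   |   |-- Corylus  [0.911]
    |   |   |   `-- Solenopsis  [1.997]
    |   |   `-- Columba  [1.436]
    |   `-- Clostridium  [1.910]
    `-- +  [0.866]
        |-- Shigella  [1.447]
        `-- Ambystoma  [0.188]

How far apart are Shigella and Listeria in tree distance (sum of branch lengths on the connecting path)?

The path runs Shigella → … → MRCA → … → Listeria; the MRCA is the root of the tree.
Branch lengths along that path: 1.447 + 0.866 + 0.127 + 0.054 + 1.220 + 0.473 + 1.561 + 1.977 + 1.973 + 1.617 + 1.460 = 12.775.

12.775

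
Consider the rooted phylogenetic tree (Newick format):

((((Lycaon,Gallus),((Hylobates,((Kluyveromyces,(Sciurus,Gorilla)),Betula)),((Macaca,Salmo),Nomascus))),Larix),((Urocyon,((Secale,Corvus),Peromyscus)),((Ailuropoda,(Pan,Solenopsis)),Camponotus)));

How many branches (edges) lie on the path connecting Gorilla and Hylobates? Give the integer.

5

The MRCA of Gorilla and Hylobates is the node subtending (Hylobates,((Kluyveromyces,(Sciurus,Gorilla)),Betula)).
From Gorilla up to that node: 4 branches. From Hylobates up to the same node: 1 branch. Total: 4 + 1 = 5.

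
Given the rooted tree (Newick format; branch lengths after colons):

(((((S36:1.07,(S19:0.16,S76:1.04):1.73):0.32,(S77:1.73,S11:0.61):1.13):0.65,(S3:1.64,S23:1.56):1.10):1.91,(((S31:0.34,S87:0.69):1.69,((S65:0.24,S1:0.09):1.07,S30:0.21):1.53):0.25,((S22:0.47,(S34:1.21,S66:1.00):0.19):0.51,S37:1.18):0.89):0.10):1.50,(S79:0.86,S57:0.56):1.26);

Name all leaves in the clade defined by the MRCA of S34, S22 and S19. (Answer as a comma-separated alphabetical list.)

Tracing S34: it sits inside (S34,S66).
Tracing S22: it sits inside (S22,(S34,S66)).
Tracing S19: it sits inside (S19,S76).
The smallest clade enclosing all 3 is ((((S36,(S19,S76)),(S77,S11)),(S3,S23)),(((S31,S87),((S65,S1),S30)),((S22,(S34,S66)),S37))); the answer is its 16 terminal taxa in alphabetical order.

S1, S11, S19, S22, S23, S3, S30, S31, S34, S36, S37, S65, S66, S76, S77, S87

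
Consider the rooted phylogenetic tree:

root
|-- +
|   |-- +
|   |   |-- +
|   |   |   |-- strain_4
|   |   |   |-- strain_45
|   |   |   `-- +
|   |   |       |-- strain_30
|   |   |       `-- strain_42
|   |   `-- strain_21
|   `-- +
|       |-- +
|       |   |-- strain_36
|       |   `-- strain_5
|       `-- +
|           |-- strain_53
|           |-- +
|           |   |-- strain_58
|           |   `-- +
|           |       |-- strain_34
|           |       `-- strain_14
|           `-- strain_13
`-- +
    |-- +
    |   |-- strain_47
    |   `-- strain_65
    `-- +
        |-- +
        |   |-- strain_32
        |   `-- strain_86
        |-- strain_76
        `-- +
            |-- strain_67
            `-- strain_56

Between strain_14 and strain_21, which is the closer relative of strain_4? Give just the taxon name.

The MRCA of strain_4 and strain_21 subtends ((strain_4,strain_45,(strain_30,strain_42)),strain_21) (5 taxa).
The MRCA of strain_4 and strain_14 subtends (((strain_4,strain_45,(strain_30,strain_42)),strain_21),((strain_36,strain_5),(strain_53,(strain_58,(strain_34,strain_14)),strain_13))) (12 taxa).
The first is nested inside the second, so strain_4 shares a more recent common ancestor with strain_21.

strain_21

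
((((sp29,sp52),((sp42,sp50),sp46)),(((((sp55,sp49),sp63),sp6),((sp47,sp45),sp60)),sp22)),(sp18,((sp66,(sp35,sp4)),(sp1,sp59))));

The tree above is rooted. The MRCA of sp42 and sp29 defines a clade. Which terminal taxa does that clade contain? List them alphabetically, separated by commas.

sp29, sp42, sp46, sp50, sp52

Tracing sp42: it sits inside (sp42,sp50).
Tracing sp29: it sits inside (sp29,sp52).
The smallest clade enclosing both is ((sp29,sp52),((sp42,sp50),sp46)); the answer is its 5 terminal taxa in alphabetical order.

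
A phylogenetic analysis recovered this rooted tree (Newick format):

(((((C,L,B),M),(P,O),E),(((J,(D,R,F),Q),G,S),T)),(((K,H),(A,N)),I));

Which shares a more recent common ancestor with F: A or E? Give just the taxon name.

E

The MRCA of F and E subtends ((((C,L,B),M),(P,O),E),(((J,(D,R,F),Q),G,S),T)) (15 taxa).
The MRCA of F and A is the root, subtending the entire tree (20 taxa).
The first is nested inside the second, so F shares a more recent common ancestor with E.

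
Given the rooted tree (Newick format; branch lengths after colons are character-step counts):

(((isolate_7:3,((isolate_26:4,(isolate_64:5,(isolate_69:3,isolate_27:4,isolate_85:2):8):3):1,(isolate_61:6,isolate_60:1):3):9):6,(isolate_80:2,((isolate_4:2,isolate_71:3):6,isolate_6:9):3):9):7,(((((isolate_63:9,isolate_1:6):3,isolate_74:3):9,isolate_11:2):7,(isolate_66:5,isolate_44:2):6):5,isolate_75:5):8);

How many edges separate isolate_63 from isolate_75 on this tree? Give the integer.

The MRCA of isolate_63 and isolate_75 is the node subtending (((((isolate_63,isolate_1),isolate_74),isolate_11),(isolate_66,isolate_44)),isolate_75).
From isolate_63 up to that node: 5 branches. From isolate_75 up to the same node: 1 branch. Total: 5 + 1 = 6.

6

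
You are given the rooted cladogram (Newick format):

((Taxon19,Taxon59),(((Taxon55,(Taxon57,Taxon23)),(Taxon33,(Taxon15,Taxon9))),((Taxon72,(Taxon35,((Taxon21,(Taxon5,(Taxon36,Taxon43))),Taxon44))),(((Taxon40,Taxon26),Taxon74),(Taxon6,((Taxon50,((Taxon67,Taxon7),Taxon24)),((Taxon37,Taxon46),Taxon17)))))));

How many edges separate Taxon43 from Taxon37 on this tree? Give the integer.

13

The MRCA of Taxon43 and Taxon37 is the node subtending ((Taxon72,(Taxon35,((Taxon21,(Taxon5,(Taxon36,Taxon43))),Taxon44))),(((Taxon40,Taxon26),Taxon74),(Taxon6,((Taxon50,((Taxon67,Taxon7),Taxon24)),((Taxon37,Taxon46),Taxon17))))).
From Taxon43 up to that node: 7 branches. From Taxon37 up to the same node: 6 branches. Total: 7 + 6 = 13.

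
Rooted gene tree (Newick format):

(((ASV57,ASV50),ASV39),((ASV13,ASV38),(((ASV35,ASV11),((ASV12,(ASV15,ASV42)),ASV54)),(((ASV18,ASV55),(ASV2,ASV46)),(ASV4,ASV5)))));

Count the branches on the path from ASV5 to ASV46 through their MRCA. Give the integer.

5

The MRCA of ASV5 and ASV46 is the node subtending (((ASV18,ASV55),(ASV2,ASV46)),(ASV4,ASV5)).
From ASV5 up to that node: 2 branches. From ASV46 up to the same node: 3 branches. Total: 2 + 3 = 5.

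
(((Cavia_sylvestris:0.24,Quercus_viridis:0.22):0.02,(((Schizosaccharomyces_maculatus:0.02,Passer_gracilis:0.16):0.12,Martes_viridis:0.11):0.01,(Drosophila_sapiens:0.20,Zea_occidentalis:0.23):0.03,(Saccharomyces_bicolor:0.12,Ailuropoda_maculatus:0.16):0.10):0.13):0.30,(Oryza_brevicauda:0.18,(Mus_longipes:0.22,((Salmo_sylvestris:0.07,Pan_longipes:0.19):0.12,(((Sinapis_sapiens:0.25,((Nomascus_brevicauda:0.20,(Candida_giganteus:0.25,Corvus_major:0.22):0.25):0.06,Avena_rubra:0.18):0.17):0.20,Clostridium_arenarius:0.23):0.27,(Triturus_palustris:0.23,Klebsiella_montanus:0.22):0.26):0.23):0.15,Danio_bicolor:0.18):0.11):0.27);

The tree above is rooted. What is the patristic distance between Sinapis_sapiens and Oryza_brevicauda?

The path runs Sinapis_sapiens → … → MRCA → … → Oryza_brevicauda; the MRCA is the node subtending (Oryza_brevicauda,(Mus_longipes,((Salmo_sylvestris,Pan_longipes),(((Sinapis_sapiens,((Nomascus_brevicauda,(Candida_giganteus,Corvus_major)),Avena_rubra)),Clostridium_arenarius),(Triturus_palustris,Klebsiella_montanus))),Danio_bicolor)).
Branch lengths along that path: 0.25 + 0.20 + 0.27 + 0.23 + 0.15 + 0.11 + 0.18 = 1.39.

1.39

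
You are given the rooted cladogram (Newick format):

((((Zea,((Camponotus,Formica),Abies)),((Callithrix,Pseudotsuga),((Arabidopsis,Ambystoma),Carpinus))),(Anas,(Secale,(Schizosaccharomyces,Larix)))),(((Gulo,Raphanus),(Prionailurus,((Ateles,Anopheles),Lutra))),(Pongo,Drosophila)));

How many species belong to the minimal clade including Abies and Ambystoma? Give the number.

9

The MRCA of Abies and Ambystoma is the node subtending ((Zea,((Camponotus,Formica),Abies)),((Callithrix,Pseudotsuga),((Arabidopsis,Ambystoma),Carpinus))).
That clade contains 9 terminal taxa: Abies, Ambystoma, Arabidopsis, Callithrix, Camponotus, Carpinus, Formica, Pseudotsuga, Zea.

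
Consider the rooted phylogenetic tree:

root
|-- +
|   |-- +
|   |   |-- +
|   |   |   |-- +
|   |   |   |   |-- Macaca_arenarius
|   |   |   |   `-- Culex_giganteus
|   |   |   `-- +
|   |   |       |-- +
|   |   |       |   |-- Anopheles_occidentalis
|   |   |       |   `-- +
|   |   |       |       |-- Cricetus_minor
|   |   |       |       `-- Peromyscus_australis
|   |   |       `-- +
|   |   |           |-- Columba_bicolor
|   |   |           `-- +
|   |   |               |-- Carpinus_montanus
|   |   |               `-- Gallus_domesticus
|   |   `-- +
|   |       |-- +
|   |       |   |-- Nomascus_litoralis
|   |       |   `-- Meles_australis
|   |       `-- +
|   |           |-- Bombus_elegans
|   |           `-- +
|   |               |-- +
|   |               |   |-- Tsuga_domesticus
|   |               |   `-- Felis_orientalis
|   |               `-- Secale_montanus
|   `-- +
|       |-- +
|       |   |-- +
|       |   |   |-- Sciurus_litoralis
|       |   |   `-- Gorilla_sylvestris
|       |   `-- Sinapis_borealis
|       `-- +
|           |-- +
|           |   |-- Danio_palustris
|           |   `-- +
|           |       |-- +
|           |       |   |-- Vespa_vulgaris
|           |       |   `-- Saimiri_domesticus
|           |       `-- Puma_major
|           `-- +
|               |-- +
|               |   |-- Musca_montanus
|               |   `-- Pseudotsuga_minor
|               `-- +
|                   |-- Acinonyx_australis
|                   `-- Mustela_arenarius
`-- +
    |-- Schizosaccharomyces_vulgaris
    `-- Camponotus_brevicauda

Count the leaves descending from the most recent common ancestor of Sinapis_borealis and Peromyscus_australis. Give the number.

The MRCA of Sinapis_borealis and Peromyscus_australis is the node subtending ((((Macaca_arenarius,Culex_giganteus),((Anopheles_occidentalis,(Cricetus_minor,Peromyscus_australis)),(Columba_bicolor,(Carpinus_montanus,Gallus_domesticus)))),((Nomascus_litoralis,Meles_australis),(Bombus_elegans,((Tsuga_domesticus,Felis_orientalis),Secale_montanus)))),(((Sciurus_litoralis,Gorilla_sylvestris),Sinapis_borealis),((Danio_palustris,((Vespa_vulgaris,Saimiri_domesticus),Puma_major)),((Musca_montanus,Pseudotsuga_minor),(Acinonyx_australis,Mustela_arenarius))))).
That clade contains 25 terminal taxa: Acinonyx_australis, Anopheles_occidentalis, Bombus_elegans, Carpinus_montanus, Columba_bicolor, Cricetus_minor, Culex_giganteus, Danio_palustris, Felis_orientalis, Gallus_domesticus, Gorilla_sylvestris, Macaca_arenarius, Meles_australis, Musca_montanus, Mustela_arenarius, Nomascus_litoralis, Peromyscus_australis, Pseudotsuga_minor, Puma_major, Saimiri_domesticus, Sciurus_litoralis, Secale_montanus, Sinapis_borealis, Tsuga_domesticus, Vespa_vulgaris.

25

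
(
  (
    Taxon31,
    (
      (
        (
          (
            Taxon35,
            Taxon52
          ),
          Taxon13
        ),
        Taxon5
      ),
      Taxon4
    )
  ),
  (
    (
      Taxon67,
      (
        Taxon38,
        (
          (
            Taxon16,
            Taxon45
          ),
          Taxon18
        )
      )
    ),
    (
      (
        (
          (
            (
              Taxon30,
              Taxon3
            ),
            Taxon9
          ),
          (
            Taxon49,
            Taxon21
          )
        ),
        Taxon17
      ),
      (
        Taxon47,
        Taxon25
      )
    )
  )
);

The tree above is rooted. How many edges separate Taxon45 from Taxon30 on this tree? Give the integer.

The MRCA of Taxon45 and Taxon30 is the node subtending ((Taxon67,(Taxon38,((Taxon16,Taxon45),Taxon18))),(((((Taxon30,Taxon3),Taxon9),(Taxon49,Taxon21)),Taxon17),(Taxon47,Taxon25))).
From Taxon45 up to that node: 5 branches. From Taxon30 up to the same node: 6 branches. Total: 5 + 6 = 11.

11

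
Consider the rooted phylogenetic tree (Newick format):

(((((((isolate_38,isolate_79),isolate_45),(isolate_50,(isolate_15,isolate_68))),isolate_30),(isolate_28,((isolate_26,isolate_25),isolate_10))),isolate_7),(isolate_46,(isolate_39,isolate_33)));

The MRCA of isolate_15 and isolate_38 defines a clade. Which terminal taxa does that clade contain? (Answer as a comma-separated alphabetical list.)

Tracing isolate_15: it sits inside (isolate_15,isolate_68).
Tracing isolate_38: it sits inside (isolate_38,isolate_79).
The smallest clade enclosing both is (((isolate_38,isolate_79),isolate_45),(isolate_50,(isolate_15,isolate_68))); the answer is its 6 terminal taxa in alphabetical order.

isolate_15, isolate_38, isolate_45, isolate_50, isolate_68, isolate_79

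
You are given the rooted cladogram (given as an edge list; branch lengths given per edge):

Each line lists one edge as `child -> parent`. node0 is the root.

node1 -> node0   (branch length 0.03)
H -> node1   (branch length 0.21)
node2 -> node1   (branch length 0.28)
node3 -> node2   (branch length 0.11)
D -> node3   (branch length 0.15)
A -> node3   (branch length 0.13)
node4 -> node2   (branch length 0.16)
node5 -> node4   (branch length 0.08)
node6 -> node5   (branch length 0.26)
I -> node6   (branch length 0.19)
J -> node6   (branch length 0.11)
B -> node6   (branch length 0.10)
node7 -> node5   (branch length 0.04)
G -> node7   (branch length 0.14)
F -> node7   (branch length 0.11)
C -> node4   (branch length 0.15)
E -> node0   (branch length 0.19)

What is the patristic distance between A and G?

The path runs A → … → MRCA → … → G; the MRCA is the node subtending ((D,A),(((I,J,B),(G,F)),C)).
Branch lengths along that path: 0.13 + 0.11 + 0.16 + 0.08 + 0.04 + 0.14 = 0.66.

0.66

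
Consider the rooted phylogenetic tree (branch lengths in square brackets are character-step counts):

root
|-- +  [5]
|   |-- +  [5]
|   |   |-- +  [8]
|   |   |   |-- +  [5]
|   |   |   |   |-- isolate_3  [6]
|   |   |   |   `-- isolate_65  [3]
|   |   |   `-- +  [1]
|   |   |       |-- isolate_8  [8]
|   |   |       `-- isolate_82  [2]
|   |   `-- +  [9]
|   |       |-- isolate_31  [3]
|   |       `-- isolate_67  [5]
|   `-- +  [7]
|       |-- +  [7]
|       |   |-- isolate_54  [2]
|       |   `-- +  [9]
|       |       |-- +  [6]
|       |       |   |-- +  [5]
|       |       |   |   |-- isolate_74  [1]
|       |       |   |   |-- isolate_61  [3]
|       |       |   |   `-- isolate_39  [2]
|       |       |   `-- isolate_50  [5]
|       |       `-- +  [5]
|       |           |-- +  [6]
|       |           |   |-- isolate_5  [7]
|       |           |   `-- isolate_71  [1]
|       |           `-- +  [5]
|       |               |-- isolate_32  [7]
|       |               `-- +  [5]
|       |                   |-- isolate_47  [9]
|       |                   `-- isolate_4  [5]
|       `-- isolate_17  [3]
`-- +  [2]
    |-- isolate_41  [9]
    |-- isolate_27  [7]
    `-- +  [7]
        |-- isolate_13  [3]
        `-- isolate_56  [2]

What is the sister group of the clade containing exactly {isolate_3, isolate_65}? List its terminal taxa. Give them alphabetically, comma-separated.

isolate_8, isolate_82

The clade containing exactly {isolate_3, isolate_65} attaches to the tree at the node subtending ((isolate_3,isolate_65),(isolate_8,isolate_82)).
The other lineage descending from that same node — the sister group — is (isolate_8,isolate_82); its 2 tips in alphabetical order are the answer.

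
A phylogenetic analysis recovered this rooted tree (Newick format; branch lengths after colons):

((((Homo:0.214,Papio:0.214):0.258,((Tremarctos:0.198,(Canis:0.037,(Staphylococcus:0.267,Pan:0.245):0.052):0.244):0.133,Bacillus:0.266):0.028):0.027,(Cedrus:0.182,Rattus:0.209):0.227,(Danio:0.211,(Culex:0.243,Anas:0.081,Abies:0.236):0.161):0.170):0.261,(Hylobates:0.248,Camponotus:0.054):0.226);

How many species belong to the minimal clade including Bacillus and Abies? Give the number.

13

The MRCA of Bacillus and Abies is the node subtending (((Homo,Papio),((Tremarctos,(Canis,(Staphylococcus,Pan))),Bacillus)),(Cedrus,Rattus),(Danio,(Culex,Anas,Abies))).
That clade contains 13 terminal taxa: Abies, Anas, Bacillus, Canis, Cedrus, Culex, Danio, Homo, Pan, Papio, Rattus, Staphylococcus, Tremarctos.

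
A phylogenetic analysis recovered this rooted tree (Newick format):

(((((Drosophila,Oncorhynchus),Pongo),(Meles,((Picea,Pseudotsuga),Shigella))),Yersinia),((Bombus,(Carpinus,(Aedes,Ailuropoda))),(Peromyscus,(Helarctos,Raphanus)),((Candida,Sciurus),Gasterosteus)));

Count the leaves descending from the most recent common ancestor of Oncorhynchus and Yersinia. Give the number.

8

The MRCA of Oncorhynchus and Yersinia is the node subtending ((((Drosophila,Oncorhynchus),Pongo),(Meles,((Picea,Pseudotsuga),Shigella))),Yersinia).
That clade contains 8 terminal taxa: Drosophila, Meles, Oncorhynchus, Picea, Pongo, Pseudotsuga, Shigella, Yersinia.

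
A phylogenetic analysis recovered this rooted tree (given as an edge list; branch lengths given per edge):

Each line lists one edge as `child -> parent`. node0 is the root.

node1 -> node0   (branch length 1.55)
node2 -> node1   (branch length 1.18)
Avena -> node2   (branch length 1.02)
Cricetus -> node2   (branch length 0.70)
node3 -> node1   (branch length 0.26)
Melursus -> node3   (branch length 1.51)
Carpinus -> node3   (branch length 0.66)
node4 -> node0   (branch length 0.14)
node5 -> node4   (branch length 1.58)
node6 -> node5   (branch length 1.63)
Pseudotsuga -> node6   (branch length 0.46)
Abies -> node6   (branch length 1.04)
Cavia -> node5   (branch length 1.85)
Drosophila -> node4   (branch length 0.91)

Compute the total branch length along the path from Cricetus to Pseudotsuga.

The path runs Cricetus → … → MRCA → … → Pseudotsuga; the MRCA is the root of the tree.
Branch lengths along that path: 0.70 + 1.18 + 1.55 + 0.14 + 1.58 + 1.63 + 0.46 = 7.24.

7.24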